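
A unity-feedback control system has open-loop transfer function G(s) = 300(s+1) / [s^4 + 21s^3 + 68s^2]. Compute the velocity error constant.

infinity

K_v = lim_{s→0} s·G(s); with 2 poles at the origin the limit diverges, so K_v = ∞.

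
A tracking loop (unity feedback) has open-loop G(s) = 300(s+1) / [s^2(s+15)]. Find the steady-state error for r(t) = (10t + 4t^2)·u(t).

0.4

The open loop has two poles at the origin → type 2 system. Taking each input component in turn:
  • 10t: tracked with zero error.
  • 4t^2: e_ss = 8/K_a with K_a=20 → 0.4.
Total e_ss = 0.4.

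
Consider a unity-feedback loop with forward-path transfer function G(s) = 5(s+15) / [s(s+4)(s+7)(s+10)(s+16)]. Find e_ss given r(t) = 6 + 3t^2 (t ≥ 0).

The open loop has one pole at the origin → type 1 system. By superposition:
  • 6: tracked with zero error.
  • 3t^2: a type-1 system cannot track it, e_ss → ∞.
The unbounded component dominates.

infinity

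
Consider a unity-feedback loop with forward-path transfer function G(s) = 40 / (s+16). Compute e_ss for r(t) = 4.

System type = 0 (no poles at s=0).
K_p = lim_{s→0} G(s) = 40 / (16) = 2.5.
e_ss = 4/(1 + K_p) = 4/3.5 = 8/7.

8/7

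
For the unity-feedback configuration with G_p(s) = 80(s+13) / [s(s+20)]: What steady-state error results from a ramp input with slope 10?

System type = 1 (one pole at s=0).
K_v = lim_{s→0} s·G_p(s) = 80·13 / (20) = 52.
e_ss = 10/K_v = 10/52 = 5/26.

5/26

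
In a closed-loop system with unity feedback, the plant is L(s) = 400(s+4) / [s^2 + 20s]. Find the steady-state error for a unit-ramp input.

The denominator has no term below 20s — 1 pole at s=0, type 1.
K_v = lim_{s→0} s·L(s) = 400·4 / 20 = 80.
e_ss = 1/K_v = 1/80 = 0.0125.

0.0125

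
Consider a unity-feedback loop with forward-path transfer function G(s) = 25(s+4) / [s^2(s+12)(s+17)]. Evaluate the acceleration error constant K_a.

System type = 2 (two poles at s=0).
K_a = lim_{s→0} s^2·G(s) = 25·4 / (12·17) = 25/51.

25/51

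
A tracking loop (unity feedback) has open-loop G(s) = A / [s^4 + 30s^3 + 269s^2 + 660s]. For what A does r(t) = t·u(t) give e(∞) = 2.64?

The denominator has no term below 660s — 1 pole at s=0, type 1.
K_v = lim_{s→0} s·G(s) = A / 660 = (1/660)·A.
e_ss = 1/K_v = 2.64 ⇒ K_v = 25/66 ⇒ A = (25/66)/(1/660) = 250.

250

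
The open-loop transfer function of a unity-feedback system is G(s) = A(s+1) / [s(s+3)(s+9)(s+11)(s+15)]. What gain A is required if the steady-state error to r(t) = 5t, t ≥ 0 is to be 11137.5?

System type = 1 (one pole at s=0).
K_v = lim_{s→0} s·G(s) = A·1 / (3·9·11·15) = (1/4455)·A.
e_ss = 5/K_v = 11137.5 ⇒ K_v = 2/4455 ⇒ A = (2/4455)/(1/4455) = 2.

2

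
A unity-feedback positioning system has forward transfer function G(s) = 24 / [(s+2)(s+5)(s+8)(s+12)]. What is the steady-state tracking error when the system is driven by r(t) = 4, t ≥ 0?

G(s) has no factors of s in the denominator, so the system is type 0.
K_p = lim_{s→0} G(s) = 24 / (2·5·8·12) = 0.025.
e_ss = 4/(1 + K_p) = 4/1.025 = 160/41.

160/41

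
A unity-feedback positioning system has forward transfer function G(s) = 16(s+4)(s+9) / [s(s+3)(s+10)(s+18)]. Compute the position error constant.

K_p = lim_{s→0} G(s); with 1 pole at the origin the limit diverges, so K_p = ∞.

infinity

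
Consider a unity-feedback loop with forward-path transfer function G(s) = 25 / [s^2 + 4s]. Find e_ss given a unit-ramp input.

Factoring s from the denominator leaves a polynomial with constant term 4, so the system is type 1.
K_v = lim_{s→0} s·G(s) = 25 / 4 = 6.25.
e_ss = 1/K_v = 1/6.25 = 0.16.

0.16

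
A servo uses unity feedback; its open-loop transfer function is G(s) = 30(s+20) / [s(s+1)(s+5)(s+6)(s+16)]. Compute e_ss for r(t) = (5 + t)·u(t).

G(s) has one factor of s in the denominator, so the system is type 1. Treating each term separately:
  • 5: tracked with zero error.
  • t: e_ss = 1/K_v with K_v=1.25 → 0.8.
Total e_ss = 0.8.

0.8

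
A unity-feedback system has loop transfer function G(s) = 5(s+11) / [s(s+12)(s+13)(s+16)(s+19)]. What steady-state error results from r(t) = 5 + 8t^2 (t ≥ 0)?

G(s) has one factor of s in the denominator, so the system is type 1. Taking each input component in turn:
  • 5: tracked with zero error.
  • 8t^2: a type-1 system cannot track it, e_ss → ∞.
The unbounded component dominates.

infinity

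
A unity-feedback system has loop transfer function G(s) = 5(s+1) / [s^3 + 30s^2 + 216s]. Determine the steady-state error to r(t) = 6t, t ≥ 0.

259.2

Lowest-order denominator term is 216s, so the open loop has 1 pole at the origin → type 1 system.
K_v = lim_{s→0} s·G(s) = 5·1 / 216 = 5/216.
e_ss = 6/K_v = 6/(5/216) = 259.2.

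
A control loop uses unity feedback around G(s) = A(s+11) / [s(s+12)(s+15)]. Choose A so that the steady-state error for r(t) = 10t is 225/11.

One free integrator in G(s): this is a type 1 system.
K_v = lim_{s→0} s·G(s) = A·11 / (12·15) = (11/180)·A.
e_ss = 10/K_v = 225/11 ⇒ K_v = 22/45 ⇒ A = (22/45)/(11/180) = 8.

8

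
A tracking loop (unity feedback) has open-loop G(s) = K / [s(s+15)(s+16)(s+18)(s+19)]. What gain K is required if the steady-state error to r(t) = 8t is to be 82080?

8

The open loop has one pole at the origin → type 1 system.
K_v = lim_{s→0} s·G(s) = K / (15·16·18·19) = (1/82080)·K.
e_ss = 8/K_v = 82080 ⇒ K_v = 1/10260 ⇒ K = (1/10260)/(1/82080) = 8.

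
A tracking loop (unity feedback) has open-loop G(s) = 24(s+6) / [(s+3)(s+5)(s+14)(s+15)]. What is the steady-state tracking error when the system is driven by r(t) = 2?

350/183

System type = 0 (no poles at s=0).
K_p = lim_{s→0} G(s) = 24·6 / (3·5·14·15) = 8/175.
e_ss = 2/(1 + K_p) = 2/(183/175) = 350/183.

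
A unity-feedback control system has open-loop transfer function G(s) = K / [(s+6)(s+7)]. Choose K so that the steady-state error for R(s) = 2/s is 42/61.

The open loop has no poles at the origin → type 0 system.
K_p = lim_{s→0} G(s) = K / (6·7) = (1/42)·K.
e_ss = 2/(1 + K_p) = 42/61 ⇒ 1 + (1/42)·K = 61/21 ⇒ K = 80.

80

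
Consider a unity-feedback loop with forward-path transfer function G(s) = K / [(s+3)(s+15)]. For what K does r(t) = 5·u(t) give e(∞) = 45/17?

System type = 0 (no poles at s=0).
K_p = lim_{s→0} G(s) = K / (3·15) = (1/45)·K.
e_ss = 5/(1 + K_p) = 45/17 ⇒ 1 + (1/45)·K = 17/9 ⇒ K = 40.

40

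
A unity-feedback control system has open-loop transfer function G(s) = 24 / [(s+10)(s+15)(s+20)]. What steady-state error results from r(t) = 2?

125/63

System type = 0 (no poles at s=0).
K_p = lim_{s→0} G(s) = 24 / (10·15·20) = 0.008.
e_ss = 2/(1 + K_p) = 2/1.008 = 125/63.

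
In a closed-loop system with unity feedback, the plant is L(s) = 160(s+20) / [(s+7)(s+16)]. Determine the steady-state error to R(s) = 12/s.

L(s) has no factors of s in the denominator, so the system is type 0.
K_p = lim_{s→0} L(s) = 160·20 / (7·16) = 200/7.
e_ss = 12/(1 + K_p) = 12/(207/7) = 28/69.

28/69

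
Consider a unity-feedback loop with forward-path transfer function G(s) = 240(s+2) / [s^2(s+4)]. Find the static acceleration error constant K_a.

120

System type = 2 (two poles at s=0).
K_a = lim_{s→0} s^2·G(s) = 240·2 / (4) = 120.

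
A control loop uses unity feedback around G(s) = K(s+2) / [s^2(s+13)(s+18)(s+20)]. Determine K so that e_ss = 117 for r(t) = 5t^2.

G(s) has two factors of s in the denominator, so the system is type 2.
K_a = lim_{s→0} s^2·G(s) = K·2 / (13·18·20) = (1/2340)·K.
e_ss = 10/K_a = 117 ⇒ K_a = 10/117 ⇒ K = (10/117)/(1/2340) = 200.

200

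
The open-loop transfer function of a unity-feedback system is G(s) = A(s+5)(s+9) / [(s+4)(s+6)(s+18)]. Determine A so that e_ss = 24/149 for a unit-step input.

No free integrators in G(s): this is a type 0 system.
K_p = lim_{s→0} G(s) = A·5·9 / (4·6·18) = (5/48)·A.
e_ss = 1/(1 + K_p) = 24/149 ⇒ 1 + (5/48)·A = 149/24 ⇒ A = 50.

50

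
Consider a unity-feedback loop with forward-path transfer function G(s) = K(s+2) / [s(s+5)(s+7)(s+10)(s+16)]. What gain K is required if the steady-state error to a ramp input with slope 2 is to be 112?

The open loop has one pole at the origin → type 1 system.
K_v = lim_{s→0} s·G(s) = K·2 / (5·7·10·16) = (1/2800)·K.
e_ss = 2/K_v = 112 ⇒ K_v = 1/56 ⇒ K = (1/56)/(1/2800) = 50.

50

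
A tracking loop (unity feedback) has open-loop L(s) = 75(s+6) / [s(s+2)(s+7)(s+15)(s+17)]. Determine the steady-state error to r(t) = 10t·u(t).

238/3

One free integrator in L(s): this is a type 1 system.
K_v = lim_{s→0} s·L(s) = 75·6 / (2·7·15·17) = 15/119.
e_ss = 10/K_v = 10/(15/119) = 238/3.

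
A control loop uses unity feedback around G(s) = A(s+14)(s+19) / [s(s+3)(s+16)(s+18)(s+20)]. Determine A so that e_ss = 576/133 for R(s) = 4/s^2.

One free integrator in G(s): this is a type 1 system.
K_v = lim_{s→0} s·G(s) = A·14·19 / (3·16·18·20) = (133/8640)·A.
e_ss = 4/K_v = 576/133 ⇒ K_v = 133/144 ⇒ A = (133/144)/(133/8640) = 60.

60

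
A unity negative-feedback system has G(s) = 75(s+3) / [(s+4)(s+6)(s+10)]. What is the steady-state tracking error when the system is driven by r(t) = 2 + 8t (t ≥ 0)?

infinity

G(s) has no factors of s in the denominator, so the system is type 0. Taking each input component in turn:
  • 2: e_ss = 2/(1+K_p) with K_p=0.9375 → 32/31.
  • 8t: a type-0 system cannot track it, e_ss → ∞.
The unbounded component dominates.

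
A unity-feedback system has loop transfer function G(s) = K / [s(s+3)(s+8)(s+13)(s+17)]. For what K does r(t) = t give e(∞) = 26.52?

200

System type = 1 (one pole at s=0).
K_v = lim_{s→0} s·G(s) = K / (3·8·13·17) = (1/5304)·K.
e_ss = 1/K_v = 26.52 ⇒ K_v = 25/663 ⇒ K = (25/663)/(1/5304) = 200.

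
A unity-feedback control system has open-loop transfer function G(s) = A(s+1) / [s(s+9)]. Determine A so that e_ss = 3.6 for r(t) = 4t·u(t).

10

The open loop has one pole at the origin → type 1 system.
K_v = lim_{s→0} s·G(s) = A·1 / (9) = (1/9)·A.
e_ss = 4/K_v = 3.6 ⇒ K_v = 10/9 ⇒ A = (10/9)/(1/9) = 10.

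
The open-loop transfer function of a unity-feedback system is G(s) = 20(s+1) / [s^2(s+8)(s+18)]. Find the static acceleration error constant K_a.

System type = 2 (two poles at s=0).
K_a = lim_{s→0} s^2·G(s) = 20·1 / (8·18) = 5/36.

5/36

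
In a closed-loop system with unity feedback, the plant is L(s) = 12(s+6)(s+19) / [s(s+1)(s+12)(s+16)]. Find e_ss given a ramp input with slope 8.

64/57

The open loop has one pole at the origin → type 1 system.
K_v = lim_{s→0} s·L(s) = 12·6·19 / (1·12·16) = 7.125.
e_ss = 8/K_v = 8/7.125 = 64/57.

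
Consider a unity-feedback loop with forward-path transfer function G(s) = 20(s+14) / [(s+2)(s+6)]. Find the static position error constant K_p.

System type = 0 (no poles at s=0).
K_p = lim_{s→0} G(s) = 20·14 / (2·6) = 70/3.

70/3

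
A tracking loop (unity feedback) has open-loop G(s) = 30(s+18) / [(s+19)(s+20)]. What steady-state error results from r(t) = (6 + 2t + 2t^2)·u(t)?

infinity

The open loop has no poles at the origin → type 0 system. Taking each input component in turn:
  • 6: e_ss = 6/(1+K_p) with K_p=27/19 → 57/23.
  • 2t: a type-0 system cannot track it, e_ss → ∞.
  • 2t^2: a type-0 system cannot track it, e_ss → ∞.
The unbounded component dominates.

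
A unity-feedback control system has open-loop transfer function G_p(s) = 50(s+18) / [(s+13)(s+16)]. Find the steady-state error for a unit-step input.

System type = 0 (no poles at s=0).
K_p = lim_{s→0} G_p(s) = 50·18 / (13·16) = 225/52.
e_ss = 1/(1 + K_p) = 1/(277/52) = 52/277.

52/277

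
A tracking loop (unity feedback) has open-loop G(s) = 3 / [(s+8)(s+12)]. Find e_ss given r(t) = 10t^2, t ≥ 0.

infinity

System type = 0 (no poles at s=0).
K_a = lim_{s→0} s^2·G(s) = 0; the steady-state error to this parabolic input grows without bound.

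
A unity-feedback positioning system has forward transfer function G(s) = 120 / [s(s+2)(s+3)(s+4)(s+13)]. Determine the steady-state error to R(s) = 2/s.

0

G(s) has one factor of s in the denominator, so the system is type 1.
A type-1 system has K_p = ∞, so it tracks a step input with zero steady-state error.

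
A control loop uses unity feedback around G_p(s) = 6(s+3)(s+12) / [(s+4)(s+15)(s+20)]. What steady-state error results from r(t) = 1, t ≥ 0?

System type = 0 (no poles at s=0).
K_p = lim_{s→0} G_p(s) = 6·3·12 / (4·15·20) = 0.18.
e_ss = 1/(1 + K_p) = 1/1.18 = 50/59.

50/59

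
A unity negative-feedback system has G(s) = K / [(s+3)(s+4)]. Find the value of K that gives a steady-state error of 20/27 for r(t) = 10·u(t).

No free integrators in G(s): this is a type 0 system.
K_p = lim_{s→0} G(s) = K / (3·4) = (1/12)·K.
e_ss = 10/(1 + K_p) = 20/27 ⇒ 1 + (1/12)·K = 13.5 ⇒ K = 150.

150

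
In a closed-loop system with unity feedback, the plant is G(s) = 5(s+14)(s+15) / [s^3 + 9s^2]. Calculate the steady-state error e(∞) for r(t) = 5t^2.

3/35

The denominator has no term below 9s^2 — 2 poles at s=0, type 2.
K_a = lim_{s→0} s^2·G(s) = 5·14·15 / 9 = 350/3.
r(t) = 5t^2 gives R(s) = 10/s^3.
e_ss = 10/K_a = 10/(350/3) = 3/35.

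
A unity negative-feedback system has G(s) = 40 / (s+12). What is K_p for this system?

10/3

System type = 0 (no poles at s=0).
K_p = lim_{s→0} G(s) = 40 / (12) = 10/3.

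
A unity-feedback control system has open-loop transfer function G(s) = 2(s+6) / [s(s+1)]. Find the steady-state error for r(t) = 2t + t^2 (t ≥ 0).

One free integrator in G(s): this is a type 1 system. Treating each term separately:
  • 2t: e_ss = 2/K_v with K_v=12 → 1/6.
  • t^2: a type-1 system cannot track it, e_ss → ∞.
The unbounded component dominates.

infinity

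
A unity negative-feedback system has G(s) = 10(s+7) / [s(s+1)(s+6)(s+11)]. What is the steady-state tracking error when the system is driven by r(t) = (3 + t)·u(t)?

33/35

System type = 1 (one pole at s=0). Treating each term separately:
  • 3: tracked with zero error.
  • t: e_ss = 1/K_v with K_v=35/33 → 33/35.
Total e_ss = 33/35.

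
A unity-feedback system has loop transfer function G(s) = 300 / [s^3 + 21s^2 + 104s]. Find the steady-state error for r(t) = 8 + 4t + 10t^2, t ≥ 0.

Lowest-order denominator term is 104s, so the open loop has 1 pole at the origin → type 1 system. Taking each input component in turn:
  • 8: tracked with zero error.
  • 4t: e_ss = 4/K_v with K_v=75/26 → 104/75.
  • 10t^2: a type-1 system cannot track it, e_ss → ∞.
The unbounded component dominates.

infinity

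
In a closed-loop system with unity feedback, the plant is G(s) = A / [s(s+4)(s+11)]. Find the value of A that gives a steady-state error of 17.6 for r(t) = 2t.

5

One free integrator in G(s): this is a type 1 system.
K_v = lim_{s→0} s·G(s) = A / (4·11) = (1/44)·A.
e_ss = 2/K_v = 17.6 ⇒ K_v = 5/44 ⇒ A = (5/44)/(1/44) = 5.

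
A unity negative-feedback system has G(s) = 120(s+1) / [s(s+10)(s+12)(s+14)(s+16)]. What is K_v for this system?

1/224

G(s) has one factor of s in the denominator, so the system is type 1.
K_v = lim_{s→0} s·G(s) = 120·1 / (10·12·14·16) = 1/224.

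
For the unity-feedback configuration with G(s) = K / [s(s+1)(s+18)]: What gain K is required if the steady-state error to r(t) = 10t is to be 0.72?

250

The open loop has one pole at the origin → type 1 system.
K_v = lim_{s→0} s·G(s) = K / (1·18) = (1/18)·K.
e_ss = 10/K_v = 0.72 ⇒ K_v = 125/9 ⇒ K = (125/9)/(1/18) = 250.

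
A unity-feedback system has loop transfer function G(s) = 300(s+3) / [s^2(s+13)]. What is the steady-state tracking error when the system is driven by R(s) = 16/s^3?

52/225

G(s) has two factors of s in the denominator, so the system is type 2.
K_a = lim_{s→0} s^2·G(s) = 300·3 / (13) = 900/13.
r(t) = 8t^2 gives R(s) = 16/s^3.
e_ss = 16/K_a = 16/(900/13) = 52/225.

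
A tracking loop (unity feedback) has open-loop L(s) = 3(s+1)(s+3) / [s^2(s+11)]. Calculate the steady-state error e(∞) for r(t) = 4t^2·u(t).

L(s) has two factors of s in the denominator, so the system is type 2.
K_a = lim_{s→0} s^2·L(s) = 3·1·3 / (11) = 9/11.
r(t) = 4t^2 gives R(s) = 8/s^3.
e_ss = 8/K_a = 8/(9/11) = 88/9.

88/9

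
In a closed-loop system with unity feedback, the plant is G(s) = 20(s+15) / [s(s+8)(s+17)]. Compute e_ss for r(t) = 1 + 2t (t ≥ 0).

The open loop has one pole at the origin → type 1 system. Treating each term separately:
  • 1: tracked with zero error.
  • 2t: e_ss = 2/K_v with K_v=75/34 → 68/75.
Total e_ss = 68/75.

68/75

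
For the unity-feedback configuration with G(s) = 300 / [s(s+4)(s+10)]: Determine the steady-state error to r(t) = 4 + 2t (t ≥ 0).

System type = 1 (one pole at s=0). By superposition:
  • 4: tracked with zero error.
  • 2t: e_ss = 2/K_v with K_v=7.5 → 4/15.
Total e_ss = 4/15.

4/15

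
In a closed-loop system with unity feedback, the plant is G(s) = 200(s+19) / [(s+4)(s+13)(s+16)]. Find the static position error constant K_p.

475/104

System type = 0 (no poles at s=0).
K_p = lim_{s→0} G(s) = 200·19 / (4·13·16) = 475/104.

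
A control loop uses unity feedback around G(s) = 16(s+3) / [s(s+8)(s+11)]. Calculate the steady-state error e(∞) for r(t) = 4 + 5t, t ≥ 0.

55/6

One free integrator in G(s): this is a type 1 system. Taking each input component in turn:
  • 4: tracked with zero error.
  • 5t: e_ss = 5/K_v with K_v=6/11 → 55/6.
Total e_ss = 55/6.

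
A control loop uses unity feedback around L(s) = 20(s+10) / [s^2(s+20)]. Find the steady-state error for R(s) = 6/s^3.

Two free integrators in L(s): this is a type 2 system.
K_a = lim_{s→0} s^2·L(s) = 20·10 / (20) = 10.
r(t) = 3t^2 gives R(s) = 6/s^3.
e_ss = 6/K_a = 6/10 = 0.6.

0.6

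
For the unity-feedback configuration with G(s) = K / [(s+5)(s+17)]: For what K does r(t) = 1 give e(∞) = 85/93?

8

No free integrators in G(s): this is a type 0 system.
K_p = lim_{s→0} G(s) = K / (5·17) = (1/85)·K.
e_ss = 1/(1 + K_p) = 85/93 ⇒ 1 + (1/85)·K = 93/85 ⇒ K = 8.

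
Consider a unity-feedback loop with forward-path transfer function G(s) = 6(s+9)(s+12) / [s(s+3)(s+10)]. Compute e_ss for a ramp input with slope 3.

5/36

G(s) has one factor of s in the denominator, so the system is type 1.
K_v = lim_{s→0} s·G(s) = 6·9·12 / (3·10) = 21.6.
e_ss = 3/K_v = 3/21.6 = 5/36.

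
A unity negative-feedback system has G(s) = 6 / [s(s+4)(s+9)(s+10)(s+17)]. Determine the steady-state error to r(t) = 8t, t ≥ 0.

System type = 1 (one pole at s=0).
K_v = lim_{s→0} s·G(s) = 6 / (4·9·10·17) = 1/1020.
e_ss = 8/K_v = 8/(1/1020) = 8160.

8160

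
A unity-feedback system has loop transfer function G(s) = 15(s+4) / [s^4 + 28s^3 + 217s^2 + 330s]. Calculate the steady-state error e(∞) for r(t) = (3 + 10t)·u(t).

Factoring s from the denominator leaves a polynomial with constant term 330, so the system is type 1. Taking each input component in turn:
  • 3: tracked with zero error.
  • 10t: e_ss = 10/K_v with K_v=2/11 → 55.
Total e_ss = 55.

55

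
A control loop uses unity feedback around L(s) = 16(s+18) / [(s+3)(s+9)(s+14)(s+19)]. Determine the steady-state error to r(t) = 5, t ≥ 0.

399/83

System type = 0 (no poles at s=0).
K_p = lim_{s→0} L(s) = 16·18 / (3·9·14·19) = 16/399.
e_ss = 5/(1 + K_p) = 5/(415/399) = 399/83.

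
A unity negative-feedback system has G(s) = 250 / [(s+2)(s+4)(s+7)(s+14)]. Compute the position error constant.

The open loop has no poles at the origin → type 0 system.
K_p = lim_{s→0} G(s) = 250 / (2·4·7·14) = 125/392.

125/392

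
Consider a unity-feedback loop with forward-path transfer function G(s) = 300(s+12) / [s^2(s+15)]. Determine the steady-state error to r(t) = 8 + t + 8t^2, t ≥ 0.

1/15

The open loop has two poles at the origin → type 2 system. By superposition:
  • 8: tracked with zero error.
  • t: tracked with zero error.
  • 8t^2: e_ss = 16/K_a with K_a=240 → 1/15.
Total e_ss = 1/15.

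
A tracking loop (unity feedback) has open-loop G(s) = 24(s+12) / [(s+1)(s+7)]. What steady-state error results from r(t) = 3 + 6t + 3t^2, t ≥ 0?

G(s) has no factors of s in the denominator, so the system is type 0. Treating each term separately:
  • 3: e_ss = 3/(1+K_p) with K_p=288/7 → 21/295.
  • 6t: a type-0 system cannot track it, e_ss → ∞.
  • 3t^2: a type-0 system cannot track it, e_ss → ∞.
The unbounded component dominates.

infinity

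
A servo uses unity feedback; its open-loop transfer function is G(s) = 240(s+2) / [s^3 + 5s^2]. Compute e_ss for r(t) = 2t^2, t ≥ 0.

Lowest-order denominator term is 5s^2, so the open loop has 2 poles at the origin → type 2 system.
K_a = lim_{s→0} s^2·G(s) = 240·2 / 5 = 96.
r(t) = 2t^2 gives R(s) = 4/s^3.
e_ss = 4/K_a = 4/96 = 1/24.

1/24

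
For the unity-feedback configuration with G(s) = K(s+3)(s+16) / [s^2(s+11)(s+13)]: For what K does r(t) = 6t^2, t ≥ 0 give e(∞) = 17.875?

System type = 2 (two poles at s=0).
K_a = lim_{s→0} s^2·G(s) = K·3·16 / (11·13) = (48/143)·K.
e_ss = 12/K_a = 17.875 ⇒ K_a = 96/143 ⇒ K = (96/143)/(48/143) = 2.

2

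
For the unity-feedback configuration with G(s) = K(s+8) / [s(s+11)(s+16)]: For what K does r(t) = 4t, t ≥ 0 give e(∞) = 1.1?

The open loop has one pole at the origin → type 1 system.
K_v = lim_{s→0} s·G(s) = K·8 / (11·16) = (1/22)·K.
e_ss = 4/K_v = 1.1 ⇒ K_v = 40/11 ⇒ K = (40/11)/(1/22) = 80.

80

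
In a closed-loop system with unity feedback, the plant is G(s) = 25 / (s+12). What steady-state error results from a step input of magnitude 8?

96/37

G(s) has no factors of s in the denominator, so the system is type 0.
K_p = lim_{s→0} G(s) = 25 / (12) = 25/12.
e_ss = 8/(1 + K_p) = 8/(37/12) = 96/37.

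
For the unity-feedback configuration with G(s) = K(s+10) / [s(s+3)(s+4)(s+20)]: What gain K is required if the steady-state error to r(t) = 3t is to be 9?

8

System type = 1 (one pole at s=0).
K_v = lim_{s→0} s·G(s) = K·10 / (3·4·20) = (1/24)·K.
e_ss = 3/K_v = 9 ⇒ K_v = 1/3 ⇒ K = (1/3)/(1/24) = 8.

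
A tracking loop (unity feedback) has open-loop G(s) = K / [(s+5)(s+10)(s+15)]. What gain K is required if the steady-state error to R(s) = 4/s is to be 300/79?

System type = 0 (no poles at s=0).
K_p = lim_{s→0} G(s) = K / (5·10·15) = (1/750)·K.
e_ss = 4/(1 + K_p) = 300/79 ⇒ 1 + (1/750)·K = 79/75 ⇒ K = 40.

40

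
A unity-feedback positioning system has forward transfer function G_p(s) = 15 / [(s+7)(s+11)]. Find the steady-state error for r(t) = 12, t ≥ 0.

231/23

G_p(s) has no factors of s in the denominator, so the system is type 0.
K_p = lim_{s→0} G_p(s) = 15 / (7·11) = 15/77.
e_ss = 12/(1 + K_p) = 12/(92/77) = 231/23.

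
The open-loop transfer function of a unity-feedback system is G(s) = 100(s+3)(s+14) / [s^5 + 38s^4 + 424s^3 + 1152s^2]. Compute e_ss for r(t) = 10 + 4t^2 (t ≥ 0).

384/175

The denominator has no term below 1152s^2 — 2 poles at s=0, type 2. Treating each term separately:
  • 10: tracked with zero error.
  • 4t^2: e_ss = 8/K_a with K_a=175/48 → 384/175.
Total e_ss = 384/175.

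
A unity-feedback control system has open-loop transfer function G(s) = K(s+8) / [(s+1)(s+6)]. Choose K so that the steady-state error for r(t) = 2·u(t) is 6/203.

The open loop has no poles at the origin → type 0 system.
K_p = lim_{s→0} G(s) = K·8 / (1·6) = (4/3)·K.
e_ss = 2/(1 + K_p) = 6/203 ⇒ 1 + (4/3)·K = 203/3 ⇒ K = 50.

50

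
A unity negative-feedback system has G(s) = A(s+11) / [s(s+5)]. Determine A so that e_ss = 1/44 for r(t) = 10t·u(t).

System type = 1 (one pole at s=0).
K_v = lim_{s→0} s·G(s) = A·11 / (5) = 2.2·A.
e_ss = 10/K_v = 1/44 ⇒ K_v = 440 ⇒ A = 440/2.2 = 200.

200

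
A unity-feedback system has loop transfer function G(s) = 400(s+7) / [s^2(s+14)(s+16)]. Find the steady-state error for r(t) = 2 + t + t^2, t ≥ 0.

System type = 2 (two poles at s=0). Treating each term separately:
  • 2: tracked with zero error.
  • t: tracked with zero error.
  • t^2: e_ss = 2/K_a with K_a=12.5 → 0.16.
Total e_ss = 0.16.

0.16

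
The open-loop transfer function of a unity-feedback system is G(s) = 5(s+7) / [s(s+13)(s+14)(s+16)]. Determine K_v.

5/416

The open loop has one pole at the origin → type 1 system.
K_v = lim_{s→0} s·G(s) = 5·7 / (13·14·16) = 5/416.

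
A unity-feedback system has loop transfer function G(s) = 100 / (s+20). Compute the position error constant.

The open loop has no poles at the origin → type 0 system.
K_p = lim_{s→0} G(s) = 100 / (20) = 5.

5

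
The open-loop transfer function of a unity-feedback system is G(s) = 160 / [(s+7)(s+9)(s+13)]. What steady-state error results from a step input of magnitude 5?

G(s) has no factors of s in the denominator, so the system is type 0.
K_p = lim_{s→0} G(s) = 160 / (7·9·13) = 160/819.
e_ss = 5/(1 + K_p) = 5/(979/819) = 4095/979.

4095/979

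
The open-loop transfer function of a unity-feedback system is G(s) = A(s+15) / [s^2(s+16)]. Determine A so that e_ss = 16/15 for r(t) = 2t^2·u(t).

4

System type = 2 (two poles at s=0).
K_a = lim_{s→0} s^2·G(s) = A·15 / (16) = 0.9375·A.
e_ss = 4/K_a = 16/15 ⇒ K_a = 3.75 ⇒ A = 3.75/0.9375 = 4.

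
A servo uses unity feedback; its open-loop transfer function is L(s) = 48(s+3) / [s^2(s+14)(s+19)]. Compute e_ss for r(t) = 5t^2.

665/36

Two free integrators in L(s): this is a type 2 system.
K_a = lim_{s→0} s^2·L(s) = 48·3 / (14·19) = 72/133.
r(t) = 5t^2 gives R(s) = 10/s^3.
e_ss = 10/K_a = 10/(72/133) = 665/36.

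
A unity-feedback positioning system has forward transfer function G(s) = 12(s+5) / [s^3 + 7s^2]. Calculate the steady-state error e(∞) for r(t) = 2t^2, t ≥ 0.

Factoring s^2 from the denominator leaves a polynomial with constant term 7, so the system is type 2.
K_a = lim_{s→0} s^2·G(s) = 12·5 / 7 = 60/7.
r(t) = 2t^2 gives R(s) = 4/s^3.
e_ss = 4/K_a = 4/(60/7) = 7/15.

7/15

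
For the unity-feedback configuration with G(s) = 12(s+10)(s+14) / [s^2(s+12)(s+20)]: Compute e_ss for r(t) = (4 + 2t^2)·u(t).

G(s) has two factors of s in the denominator, so the system is type 2. Taking each input component in turn:
  • 4: tracked with zero error.
  • 2t^2: e_ss = 4/K_a with K_a=7 → 4/7.
Total e_ss = 4/7.

4/7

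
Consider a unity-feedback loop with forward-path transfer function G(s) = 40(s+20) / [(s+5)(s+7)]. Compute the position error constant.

G(s) has no factors of s in the denominator, so the system is type 0.
K_p = lim_{s→0} G(s) = 40·20 / (5·7) = 160/7.

160/7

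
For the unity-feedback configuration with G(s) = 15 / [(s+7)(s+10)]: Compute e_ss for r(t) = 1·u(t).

G(s) has no factors of s in the denominator, so the system is type 0.
K_p = lim_{s→0} G(s) = 15 / (7·10) = 3/14.
e_ss = 1/(1 + K_p) = 1/(17/14) = 14/17.

14/17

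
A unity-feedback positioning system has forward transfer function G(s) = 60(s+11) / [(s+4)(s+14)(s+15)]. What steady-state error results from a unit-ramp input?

infinity

G(s) has no factors of s in the denominator, so the system is type 0.
K_v = lim_{s→0} s·G(s) = 0; the steady-state error to this ramp input grows without bound.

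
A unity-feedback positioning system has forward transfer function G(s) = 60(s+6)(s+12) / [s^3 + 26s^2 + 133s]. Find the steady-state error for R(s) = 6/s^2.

133/720

Lowest-order denominator term is 133s, so the open loop has 1 pole at the origin → type 1 system.
K_v = lim_{s→0} s·G(s) = 60·6·12 / 133 = 4320/133.
e_ss = 6/K_v = 6/(4320/133) = 133/720.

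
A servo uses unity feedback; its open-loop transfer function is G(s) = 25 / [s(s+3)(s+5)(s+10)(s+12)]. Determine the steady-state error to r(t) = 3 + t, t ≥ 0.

G(s) has one factor of s in the denominator, so the system is type 1. Treating each term separately:
  • 3: tracked with zero error.
  • t: e_ss = 1/K_v with K_v=1/72 → 72.
Total e_ss = 72.

72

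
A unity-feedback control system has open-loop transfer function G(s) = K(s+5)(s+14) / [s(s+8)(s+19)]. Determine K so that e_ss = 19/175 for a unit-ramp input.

20

One free integrator in G(s): this is a type 1 system.
K_v = lim_{s→0} s·G(s) = K·5·14 / (8·19) = (35/76)·K.
e_ss = 1/K_v = 19/175 ⇒ K_v = 175/19 ⇒ K = (175/19)/(35/76) = 20.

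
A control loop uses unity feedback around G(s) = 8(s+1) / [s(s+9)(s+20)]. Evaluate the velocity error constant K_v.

The open loop has one pole at the origin → type 1 system.
K_v = lim_{s→0} s·G(s) = 8·1 / (9·20) = 2/45.

2/45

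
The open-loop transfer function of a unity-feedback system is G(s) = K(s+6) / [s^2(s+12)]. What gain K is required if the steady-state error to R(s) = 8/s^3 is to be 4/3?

12

The open loop has two poles at the origin → type 2 system.
K_a = lim_{s→0} s^2·G(s) = K·6 / (12) = 0.5·K.
e_ss = 8/K_a = 4/3 ⇒ K_a = 6 ⇒ K = 6/0.5 = 12.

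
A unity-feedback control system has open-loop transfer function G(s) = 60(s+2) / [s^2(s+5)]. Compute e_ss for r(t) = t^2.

1/12

The open loop has two poles at the origin → type 2 system.
K_a = lim_{s→0} s^2·G(s) = 60·2 / (5) = 24.
r(t) = t^2 gives R(s) = 2/s^3.
e_ss = 2/K_a = 2/24 = 1/12.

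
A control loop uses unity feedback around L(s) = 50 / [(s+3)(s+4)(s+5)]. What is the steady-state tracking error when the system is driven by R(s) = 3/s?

System type = 0 (no poles at s=0).
K_p = lim_{s→0} L(s) = 50 / (3·4·5) = 5/6.
e_ss = 3/(1 + K_p) = 3/(11/6) = 18/11.

18/11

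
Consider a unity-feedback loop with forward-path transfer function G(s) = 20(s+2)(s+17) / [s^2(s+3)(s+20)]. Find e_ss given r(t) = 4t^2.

12/17

The open loop has two poles at the origin → type 2 system.
K_a = lim_{s→0} s^2·G(s) = 20·2·17 / (3·20) = 34/3.
r(t) = 4t^2 gives R(s) = 8/s^3.
e_ss = 8/K_a = 8/(34/3) = 12/17.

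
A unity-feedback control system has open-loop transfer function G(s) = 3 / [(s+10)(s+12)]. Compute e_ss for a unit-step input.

G(s) has no factors of s in the denominator, so the system is type 0.
K_p = lim_{s→0} G(s) = 3 / (10·12) = 0.025.
e_ss = 1/(1 + K_p) = 1/1.025 = 40/41.

40/41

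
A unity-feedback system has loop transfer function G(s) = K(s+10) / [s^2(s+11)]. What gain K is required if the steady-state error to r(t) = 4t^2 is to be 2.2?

4

System type = 2 (two poles at s=0).
K_a = lim_{s→0} s^2·G(s) = K·10 / (11) = (10/11)·K.
e_ss = 8/K_a = 2.2 ⇒ K_a = 40/11 ⇒ K = (40/11)/(10/11) = 4.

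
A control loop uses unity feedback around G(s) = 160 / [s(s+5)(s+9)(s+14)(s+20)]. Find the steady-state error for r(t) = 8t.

G(s) has one factor of s in the denominator, so the system is type 1.
K_v = lim_{s→0} s·G(s) = 160 / (5·9·14·20) = 4/315.
e_ss = 8/K_v = 8/(4/315) = 630.

630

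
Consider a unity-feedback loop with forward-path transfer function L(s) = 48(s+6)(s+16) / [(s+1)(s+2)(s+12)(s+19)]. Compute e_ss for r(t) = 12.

228/211

L(s) has no factors of s in the denominator, so the system is type 0.
K_p = lim_{s→0} L(s) = 48·6·16 / (1·2·12·19) = 192/19.
e_ss = 12/(1 + K_p) = 12/(211/19) = 228/211.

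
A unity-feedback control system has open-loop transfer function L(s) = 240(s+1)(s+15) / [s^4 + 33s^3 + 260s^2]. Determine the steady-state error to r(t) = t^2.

Lowest-order denominator term is 260s^2, so the open loop has 2 poles at the origin → type 2 system.
K_a = lim_{s→0} s^2·L(s) = 240·1·15 / 260 = 180/13.
r(t) = t^2 gives R(s) = 2/s^3.
e_ss = 2/K_a = 2/(180/13) = 13/90.

13/90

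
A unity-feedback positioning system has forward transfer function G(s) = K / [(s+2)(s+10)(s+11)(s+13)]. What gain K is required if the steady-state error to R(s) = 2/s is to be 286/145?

System type = 0 (no poles at s=0).
K_p = lim_{s→0} G(s) = K / (2·10·11·13) = (1/2860)·K.
e_ss = 2/(1 + K_p) = 286/145 ⇒ 1 + (1/2860)·K = 145/143 ⇒ K = 40.

40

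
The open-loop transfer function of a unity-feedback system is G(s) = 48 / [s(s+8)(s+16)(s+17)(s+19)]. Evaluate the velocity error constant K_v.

The open loop has one pole at the origin → type 1 system.
K_v = lim_{s→0} s·G(s) = 48 / (8·16·17·19) = 3/2584.

3/2584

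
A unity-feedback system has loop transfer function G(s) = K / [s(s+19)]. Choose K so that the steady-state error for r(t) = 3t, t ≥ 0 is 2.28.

G(s) has one factor of s in the denominator, so the system is type 1.
K_v = lim_{s→0} s·G(s) = K / (19) = (1/19)·K.
e_ss = 3/K_v = 2.28 ⇒ K_v = 25/19 ⇒ K = (25/19)/(1/19) = 25.

25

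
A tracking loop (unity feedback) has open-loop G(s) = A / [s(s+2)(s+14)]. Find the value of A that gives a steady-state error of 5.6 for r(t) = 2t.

System type = 1 (one pole at s=0).
K_v = lim_{s→0} s·G(s) = A / (2·14) = (1/28)·A.
e_ss = 2/K_v = 5.6 ⇒ K_v = 5/14 ⇒ A = (5/14)/(1/28) = 10.

10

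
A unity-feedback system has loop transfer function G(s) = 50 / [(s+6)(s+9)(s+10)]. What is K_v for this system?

0

The open loop has no poles at the origin → type 0 system.
K_v = lim_{s→0} s·G(s) = 0 (the extra factor of s kills the finite limit).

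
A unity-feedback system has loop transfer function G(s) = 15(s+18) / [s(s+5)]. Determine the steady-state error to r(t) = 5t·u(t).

System type = 1 (one pole at s=0).
K_v = lim_{s→0} s·G(s) = 15·18 / (5) = 54.
e_ss = 5/K_v = 5/54.

5/54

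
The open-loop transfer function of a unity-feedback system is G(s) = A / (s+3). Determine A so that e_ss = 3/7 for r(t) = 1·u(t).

G(s) has no factors of s in the denominator, so the system is type 0.
K_p = lim_{s→0} G(s) = A / (3) = (1/3)·A.
e_ss = 1/(1 + K_p) = 3/7 ⇒ 1 + (1/3)·A = 7/3 ⇒ A = 4.

4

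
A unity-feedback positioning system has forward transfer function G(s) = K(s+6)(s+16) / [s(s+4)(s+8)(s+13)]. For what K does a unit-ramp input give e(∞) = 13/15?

5

The open loop has one pole at the origin → type 1 system.
K_v = lim_{s→0} s·G(s) = K·6·16 / (4·8·13) = (3/13)·K.
e_ss = 1/K_v = 13/15 ⇒ K_v = 15/13 ⇒ K = (15/13)/(3/13) = 5.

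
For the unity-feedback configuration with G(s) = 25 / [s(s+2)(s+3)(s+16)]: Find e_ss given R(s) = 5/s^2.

System type = 1 (one pole at s=0).
K_v = lim_{s→0} s·G(s) = 25 / (2·3·16) = 25/96.
e_ss = 5/K_v = 5/(25/96) = 19.2.

19.2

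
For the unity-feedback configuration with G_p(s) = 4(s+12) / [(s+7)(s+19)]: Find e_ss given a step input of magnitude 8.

1064/181

System type = 0 (no poles at s=0).
K_p = lim_{s→0} G_p(s) = 4·12 / (7·19) = 48/133.
e_ss = 8/(1 + K_p) = 8/(181/133) = 1064/181.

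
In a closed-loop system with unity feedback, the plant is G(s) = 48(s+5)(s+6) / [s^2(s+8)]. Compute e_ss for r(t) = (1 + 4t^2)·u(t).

2/45

Two free integrators in G(s): this is a type 2 system. By superposition:
  • 1: tracked with zero error.
  • 4t^2: e_ss = 8/K_a with K_a=180 → 2/45.
Total e_ss = 2/45.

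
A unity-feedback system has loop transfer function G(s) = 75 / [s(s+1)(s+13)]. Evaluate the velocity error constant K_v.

75/13

One free integrator in G(s): this is a type 1 system.
K_v = lim_{s→0} s·G(s) = 75 / (1·13) = 75/13.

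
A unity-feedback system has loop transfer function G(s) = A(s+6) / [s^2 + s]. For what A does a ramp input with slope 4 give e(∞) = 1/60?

40

Factoring s from the denominator leaves a polynomial with constant term 1, so the system is type 1.
K_v = lim_{s→0} s·G(s) = A·6 / 1 = 6·A.
e_ss = 4/K_v = 1/60 ⇒ K_v = 240 ⇒ A = 240/6 = 40.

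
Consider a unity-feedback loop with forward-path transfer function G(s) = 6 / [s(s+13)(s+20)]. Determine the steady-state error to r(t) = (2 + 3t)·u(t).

130

One free integrator in G(s): this is a type 1 system. Treating each term separately:
  • 2: tracked with zero error.
  • 3t: e_ss = 3/K_v with K_v=3/130 → 130.
Total e_ss = 130.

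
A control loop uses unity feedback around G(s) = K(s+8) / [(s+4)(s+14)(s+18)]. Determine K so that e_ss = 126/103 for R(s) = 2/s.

G(s) has no factors of s in the denominator, so the system is type 0.
K_p = lim_{s→0} G(s) = K·8 / (4·14·18) = (1/126)·K.
e_ss = 2/(1 + K_p) = 126/103 ⇒ 1 + (1/126)·K = 103/63 ⇒ K = 80.

80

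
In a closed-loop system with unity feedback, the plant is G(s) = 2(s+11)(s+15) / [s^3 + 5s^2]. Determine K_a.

66

Lowest-order denominator term is 5s^2, so the open loop has 2 poles at the origin → type 2 system.
K_a = lim_{s→0} s^2·G(s) = 2·11·15 / 5 = 66.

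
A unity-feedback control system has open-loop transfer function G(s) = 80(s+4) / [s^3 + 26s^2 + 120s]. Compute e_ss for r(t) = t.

Factoring s from the denominator leaves a polynomial with constant term 120, so the system is type 1.
K_v = lim_{s→0} s·G(s) = 80·4 / 120 = 8/3.
e_ss = 1/K_v = 1/(8/3) = 0.375.

0.375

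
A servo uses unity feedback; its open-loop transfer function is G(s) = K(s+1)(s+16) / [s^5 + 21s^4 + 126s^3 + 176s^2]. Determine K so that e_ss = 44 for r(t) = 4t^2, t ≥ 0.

2

Lowest-order denominator term is 176s^2, so the open loop has 2 poles at the origin → type 2 system.
K_a = lim_{s→0} s^2·G(s) = K·1·16 / 176 = (1/11)·K.
e_ss = 8/K_a = 44 ⇒ K_a = 2/11 ⇒ K = (2/11)/(1/11) = 2.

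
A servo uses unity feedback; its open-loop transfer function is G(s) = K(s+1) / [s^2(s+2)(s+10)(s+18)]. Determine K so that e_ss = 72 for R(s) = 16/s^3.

Two free integrators in G(s): this is a type 2 system.
K_a = lim_{s→0} s^2·G(s) = K·1 / (2·10·18) = (1/360)·K.
e_ss = 16/K_a = 72 ⇒ K_a = 2/9 ⇒ K = (2/9)/(1/360) = 80.

80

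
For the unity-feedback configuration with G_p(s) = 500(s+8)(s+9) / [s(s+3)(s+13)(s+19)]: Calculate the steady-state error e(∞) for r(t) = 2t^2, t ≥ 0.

infinity

The open loop has one pole at the origin → type 1 system.
For a type-1 system K_a = 0, so e_ss to a parabolic input is unbounded.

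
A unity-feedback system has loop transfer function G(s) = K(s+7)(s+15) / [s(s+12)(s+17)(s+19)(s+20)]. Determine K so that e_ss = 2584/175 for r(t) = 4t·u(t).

200

One free integrator in G(s): this is a type 1 system.
K_v = lim_{s→0} s·G(s) = K·7·15 / (12·17·19·20) = (7/5168)·K.
e_ss = 4/K_v = 2584/175 ⇒ K_v = 175/646 ⇒ K = (175/646)/(7/5168) = 200.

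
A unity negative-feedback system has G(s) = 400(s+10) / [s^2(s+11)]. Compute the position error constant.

infinity

K_p = lim_{s→0} G(s); with 2 poles at the origin the limit diverges, so K_p = ∞.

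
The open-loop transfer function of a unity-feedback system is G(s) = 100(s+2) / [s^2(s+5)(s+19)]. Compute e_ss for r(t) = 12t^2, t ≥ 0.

Two free integrators in G(s): this is a type 2 system.
K_a = lim_{s→0} s^2·G(s) = 100·2 / (5·19) = 40/19.
r(t) = 12t^2 gives R(s) = 24/s^3.
e_ss = 24/K_a = 24/(40/19) = 11.4.

11.4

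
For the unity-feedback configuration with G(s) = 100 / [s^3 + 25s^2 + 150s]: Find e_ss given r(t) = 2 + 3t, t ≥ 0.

4.5

Lowest-order denominator term is 150s, so the open loop has 1 pole at the origin → type 1 system. Treating each term separately:
  • 2: tracked with zero error.
  • 3t: e_ss = 3/K_v with K_v=2/3 → 4.5.
Total e_ss = 4.5.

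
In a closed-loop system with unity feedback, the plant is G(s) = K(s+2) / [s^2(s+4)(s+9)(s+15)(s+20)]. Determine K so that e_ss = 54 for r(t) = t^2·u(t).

The open loop has two poles at the origin → type 2 system.
K_a = lim_{s→0} s^2·G(s) = K·2 / (4·9·15·20) = (1/5400)·K.
e_ss = 2/K_a = 54 ⇒ K_a = 1/27 ⇒ K = (1/27)/(1/5400) = 200.

200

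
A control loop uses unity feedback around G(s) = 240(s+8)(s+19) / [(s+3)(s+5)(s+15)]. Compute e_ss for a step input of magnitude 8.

120/2447

No free integrators in G(s): this is a type 0 system.
K_p = lim_{s→0} G(s) = 240·8·19 / (3·5·15) = 2432/15.
e_ss = 8/(1 + K_p) = 8/(2447/15) = 120/2447.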